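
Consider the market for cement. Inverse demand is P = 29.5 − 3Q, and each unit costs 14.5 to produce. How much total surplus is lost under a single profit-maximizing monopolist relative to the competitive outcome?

Perfect competition: P = MC = 14.5, so 29.5 − 3Q = 14.5 and Q = 5.
Monopoly sets MR = MC: 29.5 − 6Q = 14.5 ⇒ Q = 2.5, P = 29.5 − 3·2.5 = 22.
DWL is the triangle between Q = 2.5 and Q = 5: ½·(5 − 2.5)·(22 − 14.5) = 9.375.

DWL = 9.375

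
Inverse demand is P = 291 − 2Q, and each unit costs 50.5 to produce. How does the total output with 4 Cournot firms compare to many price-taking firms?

With 4 symmetric Cournot firms, each firm's FOC gives 291 − 10q = 50.5, so q = 24.05, Q = 4·24.05 = 96.2, and P = 98.6.
Perfect competition: P = MC = 50.5, so 291 − 2Q = 50.5 and Q = 120.25.

Cournot: Q = 96.2; Competition: Q = 120.25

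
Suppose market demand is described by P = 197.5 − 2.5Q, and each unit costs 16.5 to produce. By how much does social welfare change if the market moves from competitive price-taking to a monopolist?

Perfect competition: P = MC = 16.5, so 197.5 − 2.5Q = 16.5 and Q = 72.4.
CS = ½·(197.5 − 16.5)·72.4 = 6552.2; PS = (16.5 − 16.5)·72.4 = 0; TS = 6552.2.
A monopolist chooses Q where MR = MC. MR = 197.5 − 5Q; setting this equal to 16.5 gives Q = 36.2 and P = 107.
CS = ½·(197.5 − 107)·36.2 = 1638.05; PS = (107 − 16.5)·36.2 = 3276.1; TS = 4914.15.
Change in social welfare: 4914.15 − 6552.2 = −1638.05.

Social welfare falls by 1638.05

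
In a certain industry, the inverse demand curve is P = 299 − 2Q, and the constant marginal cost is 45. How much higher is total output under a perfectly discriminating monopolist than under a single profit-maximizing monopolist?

A monopolist chooses Q where MR = MC. MR = 299 − 4Q; setting this equal to 45 gives Q = 63.5 and P = 172.
Under first-degree price discrimination the firm charges each unit its demand price and produces up to where P = MC, i.e. Q = 127. Consumer surplus is zero; producer surplus equals total surplus.
Change in total output: 127 − 63.5 = 63.5.

Total output rises by 63.5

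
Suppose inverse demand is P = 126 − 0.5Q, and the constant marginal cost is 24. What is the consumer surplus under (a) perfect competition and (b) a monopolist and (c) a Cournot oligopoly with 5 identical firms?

Competitive firms price at marginal cost: P = 24, giving Q = 204.
CS = ½·(126 − 24)·204 = 10404.
The monopolist equates marginal revenue to marginal cost: 126 − Q = 24, so Q = 102. From demand, P = 75.
CS = ½·(126 − 75)·102 = 2601.
In a 5-firm Cournot equilibrium, symmetry and the first-order condition give q = (126 − 24)/(3) = 34. So Q = 170 and P = 41.
CS = ½·(126 − 41)·170 = 7225.

Competition: CS = 10404; Monopoly: CS = 2601; Cournot: CS = 7225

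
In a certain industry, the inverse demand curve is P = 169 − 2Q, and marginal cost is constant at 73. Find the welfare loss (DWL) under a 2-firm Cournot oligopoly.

Perfect competition: P = MC = 73, so 169 − 2Q = 73 and Q = 48.
With 2 symmetric Cournot firms, each firm's FOC gives 169 − 6q = 73, so q = 16, Q = 2·16 = 32, and P = 105.
DWL is the triangle between Q = 32 and Q = 48: ½·(48 − 32)·(105 − 73) = 256.

DWL = 256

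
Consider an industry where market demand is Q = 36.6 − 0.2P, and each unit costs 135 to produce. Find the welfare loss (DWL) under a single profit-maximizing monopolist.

DWL = 57.6

Inverting demand: P = 183 − 5Q.
Under competition P = MC = 135, so Q = (183 − 135)/5 = 9.6.
A monopolist chooses Q where MR = MC. MR = 183 − 10Q; setting this equal to 135 gives Q = 4.8 and P = 159.
DWL is the triangle between Q = 4.8 and Q = 9.6: ½·(9.6 − 4.8)·(159 − 135) = 57.6.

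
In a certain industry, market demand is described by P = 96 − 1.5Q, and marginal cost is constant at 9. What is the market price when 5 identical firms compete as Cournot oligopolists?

P = 23.5

Cournot with 5 identical firms: the symmetric best-response condition is 96 − 9q = 9. Each firm produces q = 29/3, total output Q = 145/3, price P = 23.5.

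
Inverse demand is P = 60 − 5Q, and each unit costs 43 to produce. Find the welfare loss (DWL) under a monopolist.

Perfect competition: P = MC = 43, so 60 − 5Q = 43 and Q = 3.4.
The monopolist equates marginal revenue to marginal cost: 60 − 10Q = 43, so Q = 1.7. From demand, P = 51.5.
DWL is the triangle between Q = 1.7 and Q = 3.4: ½·(3.4 − 1.7)·(51.5 − 43) = 7.225.

DWL = 7.225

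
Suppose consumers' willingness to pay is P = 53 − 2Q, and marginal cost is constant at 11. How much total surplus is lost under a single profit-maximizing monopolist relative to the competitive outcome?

Competitive firms price at marginal cost: P = 11, giving Q = 21.
The monopolist equates marginal revenue to marginal cost: 53 − 4Q = 11, so Q = 10.5. From demand, P = 32.
DWL is the triangle between Q = 10.5 and Q = 21: ½·(21 − 10.5)·(32 − 11) = 110.25.

DWL = 110.25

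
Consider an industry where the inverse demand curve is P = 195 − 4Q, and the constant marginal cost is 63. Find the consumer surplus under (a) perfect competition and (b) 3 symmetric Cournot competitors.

Perfect competition: P = MC = 63, so 195 − 4Q = 63 and Q = 33.
CS = ½·(195 − 63)·33 = 2178.
Cournot with 3 identical firms: the symmetric best-response condition is 195 − 16q = 63. Each firm produces q = 8.25, total output Q = 24.75, price P = 96.
CS = ½·(195 − 96)·24.75 = 1225.125.

Competition: CS = 2178; Cournot: CS = 1225.125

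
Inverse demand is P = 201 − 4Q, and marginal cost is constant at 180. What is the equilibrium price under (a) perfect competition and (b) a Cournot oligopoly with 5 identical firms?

Perfect competition: P = MC = 180, so 201 − 4Q = 180 and Q = 5.25.
With 5 symmetric Cournot firms, each firm's FOC gives 201 − 24q = 180, so q = 0.875, Q = 5·0.875 = 4.375, and P = 183.5.

Competition: P = 180; Cournot: P = 183.5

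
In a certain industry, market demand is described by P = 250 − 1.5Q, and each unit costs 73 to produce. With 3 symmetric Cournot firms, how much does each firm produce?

In a 3-firm Cournot equilibrium, symmetry and the first-order condition give q = (250 − 73)/(6) = 29.5. So Q = 88.5 and P = 117.25.

q_i = 29.5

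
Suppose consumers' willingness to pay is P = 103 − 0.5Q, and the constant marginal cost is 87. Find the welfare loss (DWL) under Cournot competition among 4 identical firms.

DWL = 10.24

Under competition P = MC = 87, so Q = (103 − 87)/0.5 = 32.
In a 4-firm Cournot equilibrium, symmetry and the first-order condition give q = (103 − 87)/(2.5) = 6.4. So Q = 25.6 and P = 90.2.
DWL is the triangle between Q = 25.6 and Q = 32: ½·(32 − 25.6)·(90.2 − 87) = 10.24.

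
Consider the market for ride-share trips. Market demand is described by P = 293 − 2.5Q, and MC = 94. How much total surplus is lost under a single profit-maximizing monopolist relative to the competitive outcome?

DWL = 1980.05

Competitive firms price at marginal cost: P = 94, giving Q = 79.6.
Monopoly sets MR = MC: 293 − 5Q = 94 ⇒ Q = 39.8, P = 293 − 2.5·39.8 = 193.5.
DWL is the triangle between Q = 39.8 and Q = 79.6: ½·(79.6 − 39.8)·(193.5 − 94) = 1980.05.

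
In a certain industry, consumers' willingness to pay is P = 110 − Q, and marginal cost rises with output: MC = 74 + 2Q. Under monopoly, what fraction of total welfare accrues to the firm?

Monopoly sets MR = MC: 110 − 2Q = 74 + 2Q ⇒ Q = 9, P = 110 − 9 = 101.
CS = ½·(110 − 101)·9 = 40.5.
PS = P·Q − VC(Q) = 101·9 − (74·9 + ½·2·9²) = 162.
Share captured = PS/TS = 162/202.5 = 0.8.

PS/TS = 0.8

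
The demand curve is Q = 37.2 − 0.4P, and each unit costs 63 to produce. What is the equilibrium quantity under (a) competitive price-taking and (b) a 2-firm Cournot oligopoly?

Competition: Q = 12; Cournot: Q = 8

Inverting demand: P = 93 − 2.5Q.
Under competition P = MC = 63, so Q = (93 − 63)/2.5 = 12.
With 2 symmetric Cournot firms, each firm's FOC gives 93 − 7.5q = 63, so q = 4, Q = 2·4 = 8, and P = 73.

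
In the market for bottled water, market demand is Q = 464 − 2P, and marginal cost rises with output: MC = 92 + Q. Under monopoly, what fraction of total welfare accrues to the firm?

PS/TS = 0.8

Inverting demand: P = 232 − 0.5Q.
The monopolist equates marginal revenue to marginal cost: 232 − Q = 92 + Q, so Q = 70. From demand, P = 197.
CS = ½·(232 − 197)·70 = 1225.
PS = P·Q − VC(Q) = 197·70 − (92·70 + ½·1·70²) = 4900.
Share captured = PS/TS = 4900/6125 = 0.8.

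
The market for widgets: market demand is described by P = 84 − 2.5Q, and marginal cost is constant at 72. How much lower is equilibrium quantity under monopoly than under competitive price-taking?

Competitive firms price at marginal cost: P = 72, giving Q = 4.8.
A monopolist chooses Q where MR = MC. MR = 84 − 5Q; setting this equal to 72 gives Q = 2.4 and P = 78.
Change in equilibrium quantity: 2.4 − 4.8 = −2.4.

Equilibrium quantity falls by 2.4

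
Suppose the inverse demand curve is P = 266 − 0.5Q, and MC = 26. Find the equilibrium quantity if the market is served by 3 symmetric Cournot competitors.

Q = 360

Cournot with 3 identical firms: the symmetric best-response condition is 266 − 2q = 26. Each firm produces q = 120, total output Q = 360, price P = 86.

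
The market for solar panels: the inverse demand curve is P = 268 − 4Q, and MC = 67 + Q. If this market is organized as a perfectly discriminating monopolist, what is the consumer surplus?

CS = 0

Under first-degree price discrimination the firm charges each unit its demand price and produces up to where P = MC, i.e. Q = 40.2. Consumer surplus is zero; producer surplus equals total surplus.
CS = 0.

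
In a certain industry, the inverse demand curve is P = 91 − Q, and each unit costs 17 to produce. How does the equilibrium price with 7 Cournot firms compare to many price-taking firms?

Cournot: P = 26.25; Competition: P = 17

In a 7-firm Cournot equilibrium, symmetry and the first-order condition give q = (91 − 17)/(8) = 9.25. So Q = 64.75 and P = 26.25.
Under competition P = MC = 17, so Q = (91 − 17)/1 = 74.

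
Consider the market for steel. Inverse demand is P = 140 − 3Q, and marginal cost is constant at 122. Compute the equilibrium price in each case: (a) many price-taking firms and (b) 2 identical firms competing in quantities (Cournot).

Competition: P = 122; Cournot: P = 128

Perfect competition: P = MC = 122, so 140 − 3Q = 122 and Q = 6.
In a 2-firm Cournot equilibrium, symmetry and the first-order condition give q = (140 − 122)/(9) = 2. So Q = 4 and P = 128.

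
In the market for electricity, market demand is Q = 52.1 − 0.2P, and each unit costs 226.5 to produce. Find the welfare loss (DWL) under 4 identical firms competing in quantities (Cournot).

DWL = 4.624

Inverting demand: P = 260.5 − 5Q.
Perfect competition: P = MC = 226.5, so 260.5 − 5Q = 226.5 and Q = 6.8.
Cournot with 4 identical firms: the symmetric best-response condition is 260.5 − 25q = 226.5. Each firm produces q = 1.36, total output Q = 5.44, price P = 233.3.
DWL is the triangle between Q = 5.44 and Q = 6.8: ½·(6.8 − 5.44)·(233.3 − 226.5) = 4.624.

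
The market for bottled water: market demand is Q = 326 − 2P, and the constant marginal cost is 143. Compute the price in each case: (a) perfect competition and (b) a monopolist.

Inverting demand: P = 163 − 0.5Q.
Competitive firms price at marginal cost: P = 143, giving Q = 40.
A monopolist chooses Q where MR = MC. MR = 163 − Q; setting this equal to 143 gives Q = 20 and P = 153.

Competition: P = 143; Monopoly: P = 153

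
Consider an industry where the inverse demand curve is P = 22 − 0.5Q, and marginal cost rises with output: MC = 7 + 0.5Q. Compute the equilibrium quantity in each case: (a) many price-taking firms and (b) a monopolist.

Competition: Q = 15; Monopoly: Q = 10

Competitive equilibrium sets price equal to marginal cost: 22 − 0.5Q = 7 + 0.5Q, so Q = 15 and P = 14.5.
The monopolist equates marginal revenue to marginal cost: 22 − Q = 7 + 0.5Q, so Q = 10. From demand, P = 17.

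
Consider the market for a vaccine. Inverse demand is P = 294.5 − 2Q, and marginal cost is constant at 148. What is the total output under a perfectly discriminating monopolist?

Q = 73.25

With perfect price discrimination, output is the efficient level Q = 73.25 (where demand meets MC), but every buyer pays their willingness to pay: CS = 0 and PS = total surplus.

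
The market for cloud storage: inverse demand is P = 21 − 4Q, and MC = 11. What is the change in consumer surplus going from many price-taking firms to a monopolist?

Consumer surplus falls by 9.375

Under competition P = MC = 11, so Q = (21 − 11)/4 = 2.5.
CS = ½·(21 − 11)·2.5 = 12.5.
The monopolist equates marginal revenue to marginal cost: 21 − 8Q = 11, so Q = 1.25. From demand, P = 16.
CS = ½·(21 − 16)·1.25 = 3.125.
Change in consumer surplus: 3.125 − 12.5 = −9.375.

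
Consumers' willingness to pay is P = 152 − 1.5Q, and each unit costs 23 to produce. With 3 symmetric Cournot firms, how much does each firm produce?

q_i = 21.5

With 3 symmetric Cournot firms, each firm's FOC gives 152 − 6q = 23, so q = 21.5, Q = 3·21.5 = 64.5, and P = 55.25.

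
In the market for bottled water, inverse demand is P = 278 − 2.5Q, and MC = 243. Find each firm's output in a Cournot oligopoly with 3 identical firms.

In a 3-firm Cournot equilibrium, symmetry and the first-order condition give q = (278 − 243)/(10) = 3.5. So Q = 10.5 and P = 251.75.

q_i = 3.5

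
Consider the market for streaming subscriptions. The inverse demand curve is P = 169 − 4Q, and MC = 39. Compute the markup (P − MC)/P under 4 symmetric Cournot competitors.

Lerner index = 0.4

In a 4-firm Cournot equilibrium, symmetry and the first-order condition give q = (169 − 39)/(20) = 6.5. So Q = 26 and P = 65.
Lerner index = (P − MC)/P = (65 − 39)/65 = 0.4.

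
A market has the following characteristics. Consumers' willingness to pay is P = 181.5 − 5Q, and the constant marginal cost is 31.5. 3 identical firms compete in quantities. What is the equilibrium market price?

In a 3-firm Cournot equilibrium, symmetry and the first-order condition give q = (181.5 − 31.5)/(20) = 7.5. So Q = 22.5 and P = 69.

P = 69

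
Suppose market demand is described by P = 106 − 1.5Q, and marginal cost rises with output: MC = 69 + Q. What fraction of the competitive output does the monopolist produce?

Q_m/Q_c = 0.625

A monopolist chooses Q where MR = MC. MR = 106 − 3Q; setting this equal to 69 + Q gives Q = 9.25 and P = 92.125.
Under competition P = MC: 106 − 1.5Q = 69 + Q ⇒ Q = 14.8, P = 83.8.
Ratio Q_m/Q_c = 9.25/14.8 = 0.625.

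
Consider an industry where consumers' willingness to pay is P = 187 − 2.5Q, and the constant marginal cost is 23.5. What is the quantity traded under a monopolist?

Q = 32.7

The monopolist equates marginal revenue to marginal cost: 187 − 5Q = 23.5, so Q = 32.7. From demand, P = 105.25.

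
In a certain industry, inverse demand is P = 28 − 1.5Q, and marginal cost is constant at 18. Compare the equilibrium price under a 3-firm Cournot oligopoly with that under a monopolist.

In a 3-firm Cournot equilibrium, symmetry and the first-order condition give q = (28 − 18)/(6) = 5/3. So Q = 5 and P = 20.5.
Monopoly sets MR = MC: 28 − 3Q = 18 ⇒ Q = 10/3, P = 28 − 1.5·10/3 = 23.

Cournot: P = 20.5; Monopoly: P = 23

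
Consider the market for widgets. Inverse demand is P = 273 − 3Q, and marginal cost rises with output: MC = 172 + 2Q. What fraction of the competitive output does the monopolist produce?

A monopolist chooses Q where MR = MC. MR = 273 − 6Q; setting this equal to 172 + 2Q gives Q = 12.625 and P = 235.125.
Under competition P = MC: 273 − 3Q = 172 + 2Q ⇒ Q = 20.2, P = 212.4.
Ratio Q_m/Q_c = 12.625/20.2 = 0.625.

Q_m/Q_c = 0.625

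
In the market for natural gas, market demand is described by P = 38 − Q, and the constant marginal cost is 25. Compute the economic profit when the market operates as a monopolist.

Profit = 42.25

Monopoly sets MR = MC: 38 − 2Q = 25 ⇒ Q = 6.5, P = 38 − 6.5 = 31.5.
Profit = (31.5 − 25)·6.5 = 42.25.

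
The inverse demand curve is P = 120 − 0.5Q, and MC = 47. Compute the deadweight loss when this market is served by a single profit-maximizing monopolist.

Under competition P = MC = 47, so Q = (120 − 47)/0.5 = 146.
A monopolist chooses Q where MR = MC. MR = 120 − Q; setting this equal to 47 gives Q = 73 and P = 83.5.
DWL is the triangle between Q = 73 and Q = 146: ½·(146 − 73)·(83.5 − 47) = 1332.25.

DWL = 1332.25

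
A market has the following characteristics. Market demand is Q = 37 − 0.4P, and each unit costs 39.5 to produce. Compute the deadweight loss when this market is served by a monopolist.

DWL = 140.45

Inverting demand: P = 92.5 − 2.5Q.
Perfect competition: P = MC = 39.5, so 92.5 − 2.5Q = 39.5 and Q = 21.2.
Monopoly sets MR = MC: 92.5 − 5Q = 39.5 ⇒ Q = 10.6, P = 92.5 − 2.5·10.6 = 66.
DWL is the triangle between Q = 10.6 and Q = 21.2: ½·(21.2 − 10.6)·(66 − 39.5) = 140.45.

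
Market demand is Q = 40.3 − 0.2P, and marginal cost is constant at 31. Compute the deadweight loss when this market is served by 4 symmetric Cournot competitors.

DWL = 116.281

Inverting demand: P = 201.5 − 5Q.
Competitive firms price at marginal cost: P = 31, giving Q = 34.1.
With 4 symmetric Cournot firms, each firm's FOC gives 201.5 − 25q = 31, so q = 6.82, Q = 4·6.82 = 27.28, and P = 65.1.
DWL is the triangle between Q = 27.28 and Q = 34.1: ½·(34.1 − 27.28)·(65.1 − 31) = 116.281.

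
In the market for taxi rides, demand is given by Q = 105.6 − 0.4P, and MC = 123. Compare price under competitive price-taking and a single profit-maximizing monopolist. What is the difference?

Inverting demand: P = 264 − 2.5Q.
Competitive firms price at marginal cost: P = 123, giving Q = 56.4.
Monopoly sets MR = MC: 264 − 5Q = 123 ⇒ Q = 28.2, P = 264 − 2.5·28.2 = 193.5.
Change in price: 193.5 − 123 = 70.5.

Price rises by 70.5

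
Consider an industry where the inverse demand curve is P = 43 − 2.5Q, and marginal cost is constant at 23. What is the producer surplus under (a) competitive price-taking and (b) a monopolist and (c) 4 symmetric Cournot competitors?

Perfect competition: P = MC = 23, so 43 − 2.5Q = 23 and Q = 8.
PS = (23 − 23)·8 = 0.
A monopolist chooses Q where MR = MC. MR = 43 − 5Q; setting this equal to 23 gives Q = 4 and P = 33.
PS = (33 − 23)·4 = 40.
In a 4-firm Cournot equilibrium, symmetry and the first-order condition give q = (43 − 23)/(12.5) = 1.6. So Q = 6.4 and P = 27.
PS = (27 − 23)·6.4 = 25.6.

Competition: PS = 0; Monopoly: PS = 40; Cournot: PS = 25.6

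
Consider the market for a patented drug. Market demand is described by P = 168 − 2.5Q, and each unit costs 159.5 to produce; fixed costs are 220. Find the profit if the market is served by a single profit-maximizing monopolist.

Profit = −212.775

Monopoly sets MR = MC: 168 − 5Q = 159.5 ⇒ Q = 1.7, P = 168 − 2.5·1.7 = 163.75.
Profit = (163.75 − 159.5)·1.7 − 220 = −212.775.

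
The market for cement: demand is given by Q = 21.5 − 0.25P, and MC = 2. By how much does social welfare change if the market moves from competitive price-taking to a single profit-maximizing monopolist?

Social welfare falls by 220.5

Inverting demand: P = 86 − 4Q.
Perfect competition: P = MC = 2, so 86 − 4Q = 2 and Q = 21.
CS = ½·(86 − 2)·21 = 882; PS = (2 − 2)·21 = 0; TS = 882.
The monopolist equates marginal revenue to marginal cost: 86 − 8Q = 2, so Q = 10.5. From demand, P = 44.
CS = ½·(86 − 44)·10.5 = 220.5; PS = (44 − 2)·10.5 = 441; TS = 661.5.
Change in social welfare: 661.5 − 882 = −220.5.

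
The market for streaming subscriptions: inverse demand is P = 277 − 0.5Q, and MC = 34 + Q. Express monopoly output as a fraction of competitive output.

Q_m/Q_c = 0.75

The monopolist equates marginal revenue to marginal cost: 277 − Q = 34 + Q, so Q = 121.5. From demand, P = 216.25.
Under competition P = MC: 277 − 0.5Q = 34 + Q ⇒ Q = 162, P = 196.
Ratio Q_m/Q_c = 121.5/162 = 0.75.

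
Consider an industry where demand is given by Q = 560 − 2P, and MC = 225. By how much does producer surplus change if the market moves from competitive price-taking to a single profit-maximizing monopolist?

Inverting demand: P = 280 − 0.5Q.
Perfect competition: P = MC = 225, so 280 − 0.5Q = 225 and Q = 110.
PS = (225 − 225)·110 = 0.
The monopolist equates marginal revenue to marginal cost: 280 − Q = 225, so Q = 55. From demand, P = 252.5.
PS = (252.5 − 225)·55 = 1512.5.
Change in producer surplus: 1512.5 − 0 = 1512.5.

Producer surplus rises by 1512.5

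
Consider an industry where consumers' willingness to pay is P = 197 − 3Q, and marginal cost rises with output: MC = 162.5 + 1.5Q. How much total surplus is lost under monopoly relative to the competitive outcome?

DWL = 21.16

Under competition P = MC: 197 − 3Q = 162.5 + 1.5Q ⇒ Q = 23/3, P = 174.
The monopolist equates marginal revenue to marginal cost: 197 − 6Q = 162.5 + 1.5Q, so Q = 4.6. From demand, P = 183.2.
CS = ½·(197 − 174)·23/3 = 529/6; PS = (174·23/3 − 162.5·23/3 − ½·1.5·(23/3)²) = 529/12; TS = 132.25.
CS = ½·(197 − 183.2)·4.6 = 31.74; PS = (183.2·4.6 − 162.5·4.6 − ½·1.5·4.6²) = 79.35; TS = 111.09.
DWL = 132.25 − 111.09 = 21.16.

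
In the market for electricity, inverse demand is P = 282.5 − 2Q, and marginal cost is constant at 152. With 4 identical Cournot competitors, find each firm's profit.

Cournot with 4 identical firms: the symmetric best-response condition is 282.5 − 10q = 152. Each firm produces q = 13.05, total output Q = 52.2, price P = 178.1.
Each firm's profit = (178.1 − 152)·13.05 = 340.605.

π_i = 340.605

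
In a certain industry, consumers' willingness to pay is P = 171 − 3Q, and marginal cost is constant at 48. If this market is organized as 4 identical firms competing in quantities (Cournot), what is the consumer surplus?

In a 4-firm Cournot equilibrium, symmetry and the first-order condition give q = (171 − 48)/(15) = 8.2. So Q = 32.8 and P = 72.6.
CS = ½·(171 − 72.6)·32.8 = 1613.76.

CS = 1613.76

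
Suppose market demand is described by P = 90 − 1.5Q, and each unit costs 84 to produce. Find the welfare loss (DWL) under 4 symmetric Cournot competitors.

DWL = 0.48

Under competition P = MC = 84, so Q = (90 − 84)/1.5 = 4.
With 4 symmetric Cournot firms, each firm's FOC gives 90 − 7.5q = 84, so q = 0.8, Q = 4·0.8 = 3.2, and P = 85.2.
DWL is the triangle between Q = 3.2 and Q = 4: ½·(4 − 3.2)·(85.2 − 84) = 0.48.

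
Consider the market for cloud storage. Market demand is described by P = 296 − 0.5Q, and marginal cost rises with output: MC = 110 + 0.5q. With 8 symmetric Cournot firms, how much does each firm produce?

In a 8-firm Cournot equilibrium, symmetry and the first-order condition give q = (296 − 110)/(5) = 37.2. So Q = 297.6 and P = 147.2.

q_i = 37.2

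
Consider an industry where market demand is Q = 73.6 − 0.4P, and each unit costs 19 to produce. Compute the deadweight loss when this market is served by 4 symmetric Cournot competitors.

Inverting demand: P = 184 − 2.5Q.
Under competition P = MC = 19, so Q = (184 − 19)/2.5 = 66.
Cournot with 4 identical firms: the symmetric best-response condition is 184 − 12.5q = 19. Each firm produces q = 13.2, total output Q = 52.8, price P = 52.
DWL is the triangle between Q = 52.8 and Q = 66: ½·(66 − 52.8)·(52 − 19) = 217.8.

DWL = 217.8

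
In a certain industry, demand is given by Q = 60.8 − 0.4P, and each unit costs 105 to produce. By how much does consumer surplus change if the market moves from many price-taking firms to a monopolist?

Inverting demand: P = 152 − 2.5Q.
Perfect competition: P = MC = 105, so 152 − 2.5Q = 105 and Q = 18.8.
CS = ½·(152 − 105)·18.8 = 441.8.
The monopolist equates marginal revenue to marginal cost: 152 − 5Q = 105, so Q = 9.4. From demand, P = 128.5.
CS = ½·(152 − 128.5)·9.4 = 110.45.
Change in consumer surplus: 110.45 − 441.8 = −331.35.

CS falls by 331.35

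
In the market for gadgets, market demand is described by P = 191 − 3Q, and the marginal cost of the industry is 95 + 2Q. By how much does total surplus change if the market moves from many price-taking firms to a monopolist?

Competitive equilibrium sets price equal to marginal cost: 191 − 3Q = 95 + 2Q, so Q = 19.2 and P = 133.4.
CS = ½·(191 − 133.4)·19.2 = 552.96; PS = (133.4·19.2 − 95·19.2 − ½·2·19.2²) = 368.64; TS = 921.6.
The monopolist equates marginal revenue to marginal cost: 191 − 6Q = 95 + 2Q, so Q = 12. From demand, P = 155.
CS = ½·(191 − 155)·12 = 216; PS = (155·12 − 95·12 − ½·2·12²) = 576; TS = 792.
Change in total surplus: 792 − 921.6 = −129.6.

TS falls by 129.6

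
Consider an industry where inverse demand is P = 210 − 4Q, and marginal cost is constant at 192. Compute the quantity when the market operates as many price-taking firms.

Q = 4.5

Perfect competition: P = MC = 192, so 210 − 4Q = 192 and Q = 4.5.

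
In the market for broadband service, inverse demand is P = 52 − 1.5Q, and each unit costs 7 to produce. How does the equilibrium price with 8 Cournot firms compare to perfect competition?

Cournot: P = 12; Competition: P = 7

Cournot with 8 identical firms: the symmetric best-response condition is 52 − 13.5q = 7. Each firm produces q = 10/3, total output Q = 80/3, price P = 12.
Under competition P = MC = 7, so Q = (52 − 7)/1.5 = 30.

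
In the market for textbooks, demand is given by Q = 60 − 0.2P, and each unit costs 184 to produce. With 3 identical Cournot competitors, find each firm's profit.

π_i = 168.2

Inverting demand: P = 300 − 5Q.
Cournot with 3 identical firms: the symmetric best-response condition is 300 − 20q = 184. Each firm produces q = 5.8, total output Q = 17.4, price P = 213.
Each firm's profit = (213 − 184)·5.8 = 168.2.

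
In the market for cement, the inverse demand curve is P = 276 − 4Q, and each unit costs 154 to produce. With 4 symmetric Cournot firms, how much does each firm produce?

q_i = 6.1

With 4 symmetric Cournot firms, each firm's FOC gives 276 − 20q = 154, so q = 6.1, Q = 4·6.1 = 24.4, and P = 178.4.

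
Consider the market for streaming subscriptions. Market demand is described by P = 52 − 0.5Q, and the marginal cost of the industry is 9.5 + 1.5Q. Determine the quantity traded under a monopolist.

Monopoly sets MR = MC: 52 − Q = 9.5 + 1.5Q ⇒ Q = 17, P = 52 − 0.5·17 = 43.5.

Q = 17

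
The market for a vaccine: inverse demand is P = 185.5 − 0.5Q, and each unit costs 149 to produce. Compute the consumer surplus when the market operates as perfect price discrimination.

CS = 0

Under first-degree price discrimination the firm charges each unit its demand price and produces up to where P = MC, i.e. Q = 73. Consumer surplus is zero; producer surplus equals total surplus.
CS = 0.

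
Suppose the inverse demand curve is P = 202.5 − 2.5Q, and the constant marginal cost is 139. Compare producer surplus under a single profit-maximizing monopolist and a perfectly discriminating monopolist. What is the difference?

Producer surplus rises by 403.225

A monopolist chooses Q where MR = MC. MR = 202.5 − 5Q; setting this equal to 139 gives Q = 12.7 and P = 170.75.
PS = (170.75 − 139)·12.7 = 403.225.
Under first-degree price discrimination the firm charges each unit its demand price and produces up to where P = MC, i.e. Q = 25.4. Consumer surplus is zero; producer surplus equals total surplus.
PS = ½·(202.5 − 139)·25.4 = 806.45.
Change in producer surplus: 806.45 − 403.225 = 403.225.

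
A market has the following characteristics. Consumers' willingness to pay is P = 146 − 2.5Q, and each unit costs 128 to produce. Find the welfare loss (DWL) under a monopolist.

Competitive firms price at marginal cost: P = 128, giving Q = 7.2.
Monopoly sets MR = MC: 146 − 5Q = 128 ⇒ Q = 3.6, P = 146 − 2.5·3.6 = 137.
DWL is the triangle between Q = 3.6 and Q = 7.2: ½·(7.2 − 3.6)·(137 − 128) = 16.2.

DWL = 16.2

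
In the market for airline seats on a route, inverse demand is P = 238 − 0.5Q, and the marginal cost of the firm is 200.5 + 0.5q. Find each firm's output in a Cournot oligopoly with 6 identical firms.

q_i = 9.375

Cournot with 6 identical firms: the symmetric best-response condition is 238 − 3.5q = 200.5 + 0.5q. Each firm produces q = 9.375, total output Q = 56.25, price P = 209.875.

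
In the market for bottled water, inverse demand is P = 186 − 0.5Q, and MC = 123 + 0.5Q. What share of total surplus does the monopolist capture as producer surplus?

The monopolist equates marginal revenue to marginal cost: 186 − Q = 123 + 0.5Q, so Q = 42. From demand, P = 165.
CS = ½·(186 − 165)·42 = 441.
PS = P·Q − VC(Q) = 165·42 − (123·42 + ½·0.5·42²) = 1323.
Share captured = PS/TS = 1323/1764 = 0.75.

PS/TS = 0.75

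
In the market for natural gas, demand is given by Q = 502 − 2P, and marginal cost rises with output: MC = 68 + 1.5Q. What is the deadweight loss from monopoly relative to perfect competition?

DWL = 334.89

Inverting demand: P = 251 − 0.5Q.
Under competition P = MC: 251 − 0.5Q = 68 + 1.5Q ⇒ Q = 91.5, P = 205.25.
A monopolist chooses Q where MR = MC. MR = 251 − Q; setting this equal to 68 + 1.5Q gives Q = 73.2 and P = 214.4.
CS = ½·(251 − 205.25)·91.5 = 33489/16; PS = (205.25·91.5 − 68·91.5 − ½·1.5·91.5²) = 100467/16; TS = 8372.25.
CS = ½·(251 − 214.4)·73.2 = 1339.56; PS = (214.4·73.2 − 68·73.2 − ½·1.5·73.2²) = 6697.8; TS = 8037.36.
DWL = 8372.25 − 8037.36 = 334.89.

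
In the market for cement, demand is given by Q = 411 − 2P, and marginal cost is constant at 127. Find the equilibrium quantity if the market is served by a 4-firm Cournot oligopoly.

Inverting demand: P = 205.5 − 0.5Q.
With 4 symmetric Cournot firms, each firm's FOC gives 205.5 − 2.5q = 127, so q = 31.4, Q = 4·31.4 = 125.6, and P = 142.7.

Q = 125.6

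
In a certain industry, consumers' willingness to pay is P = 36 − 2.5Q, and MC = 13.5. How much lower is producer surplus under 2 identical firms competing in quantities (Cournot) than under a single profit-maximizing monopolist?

Producer surplus falls by 5.625

The monopolist equates marginal revenue to marginal cost: 36 − 5Q = 13.5, so Q = 4.5. From demand, P = 24.75.
PS = (24.75 − 13.5)·4.5 = 50.625.
With 2 symmetric Cournot firms, each firm's FOC gives 36 − 7.5q = 13.5, so q = 3, Q = 2·3 = 6, and P = 21.
PS = (21 − 13.5)·6 = 45.
Change in producer surplus: 45 − 50.625 = −5.625.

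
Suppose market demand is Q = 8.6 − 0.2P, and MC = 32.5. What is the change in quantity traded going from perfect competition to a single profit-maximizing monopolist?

Inverting demand: P = 43 − 5Q.
Perfect competition: P = MC = 32.5, so 43 − 5Q = 32.5 and Q = 2.1.
A monopolist chooses Q where MR = MC. MR = 43 − 10Q; setting this equal to 32.5 gives Q = 1.05 and P = 37.75.
Change in quantity traded: 1.05 − 2.1 = −1.05.

Quantity traded falls by 1.05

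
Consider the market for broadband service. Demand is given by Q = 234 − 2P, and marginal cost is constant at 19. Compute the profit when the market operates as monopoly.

Profit = 4802

Inverting demand: P = 117 − 0.5Q.
Monopoly sets MR = MC: 117 − Q = 19 ⇒ Q = 98, P = 117 − 0.5·98 = 68.
Profit = (68 − 19)·98 = 4802.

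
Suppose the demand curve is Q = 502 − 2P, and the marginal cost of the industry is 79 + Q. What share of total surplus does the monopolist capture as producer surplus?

Inverting demand: P = 251 − 0.5Q.
A monopolist chooses Q where MR = MC. MR = 251 − Q; setting this equal to 79 + Q gives Q = 86 and P = 208.
CS = ½·(251 − 208)·86 = 1849.
PS = P·Q − VC(Q) = 208·86 − (79·86 + ½·1·86²) = 7396.
Share captured = PS/TS = 7396/9245 = 0.8.

PS/TS = 0.8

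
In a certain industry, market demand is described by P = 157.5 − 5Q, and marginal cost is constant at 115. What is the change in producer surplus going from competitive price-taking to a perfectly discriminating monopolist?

Competitive firms price at marginal cost: P = 115, giving Q = 8.5.
PS = (115 − 115)·8.5 = 0.
Under first-degree price discrimination the firm charges each unit its demand price and produces up to where P = MC, i.e. Q = 8.5. Consumer surplus is zero; producer surplus equals total surplus.
PS = ½·(157.5 − 115)·8.5 = 180.625.
Change in producer surplus: 180.625 − 0 = 180.625.

PS rises by 180.625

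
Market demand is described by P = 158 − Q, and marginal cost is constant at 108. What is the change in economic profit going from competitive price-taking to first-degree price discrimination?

π rises by 1250

Under competition P = MC = 108, so Q = (158 − 108)/1 = 50.
Profit = (108 − 108)·50 = 0.
Under first-degree price discrimination the firm charges each unit its demand price and produces up to where P = MC, i.e. Q = 50. Consumer surplus is zero; producer surplus equals total surplus.
PS equals the full surplus area, 1250. Profit = 1250 = 1250.
Change in economic profit: 1250 − 0 = 1250.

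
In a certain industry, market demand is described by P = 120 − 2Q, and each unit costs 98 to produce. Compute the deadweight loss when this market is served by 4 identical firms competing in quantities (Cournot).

DWL = 4.84

Under competition P = MC = 98, so Q = (120 − 98)/2 = 11.
In a 4-firm Cournot equilibrium, symmetry and the first-order condition give q = (120 − 98)/(10) = 2.2. So Q = 8.8 and P = 102.4.
DWL is the triangle between Q = 8.8 and Q = 11: ½·(11 − 8.8)·(102.4 − 98) = 4.84.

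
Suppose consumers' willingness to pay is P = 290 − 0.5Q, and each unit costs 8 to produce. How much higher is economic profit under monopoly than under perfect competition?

Under competition P = MC = 8, so Q = (290 − 8)/0.5 = 564.
Profit = (8 − 8)·564 = 0.
Monopoly sets MR = MC: 290 − Q = 8 ⇒ Q = 282, P = 290 − 0.5·282 = 149.
Profit = (149 − 8)·282 = 39762.
Change in economic profit: 39762 − 0 = 39762.

π rises by 39762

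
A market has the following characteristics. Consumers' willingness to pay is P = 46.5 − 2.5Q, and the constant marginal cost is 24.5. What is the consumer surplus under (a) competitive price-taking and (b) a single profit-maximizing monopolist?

Competitive firms price at marginal cost: P = 24.5, giving Q = 8.8.
CS = ½·(46.5 − 24.5)·8.8 = 96.8.
The monopolist equates marginal revenue to marginal cost: 46.5 − 5Q = 24.5, so Q = 4.4. From demand, P = 35.5.
CS = ½·(46.5 − 35.5)·4.4 = 24.2.

Competition: CS = 96.8; Monopoly: CS = 24.2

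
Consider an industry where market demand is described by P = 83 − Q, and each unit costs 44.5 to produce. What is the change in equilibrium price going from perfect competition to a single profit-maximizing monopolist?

Perfect competition: P = MC = 44.5, so 83 − Q = 44.5 and Q = 38.5.
Monopoly sets MR = MC: 83 − 2Q = 44.5 ⇒ Q = 19.25, P = 83 − 19.25 = 63.75.
Change in equilibrium price: 63.75 − 44.5 = 19.25.

P rises by 19.25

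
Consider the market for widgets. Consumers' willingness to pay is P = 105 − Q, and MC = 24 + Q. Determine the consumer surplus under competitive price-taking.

CS = 820.125

Competitive equilibrium sets price equal to marginal cost: 105 − Q = 24 + Q, so Q = 40.5 and P = 64.5.
CS = ½·(105 − 64.5)·40.5 = 820.125.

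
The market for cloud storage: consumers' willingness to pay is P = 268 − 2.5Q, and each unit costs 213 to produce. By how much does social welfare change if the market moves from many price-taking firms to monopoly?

Competitive firms price at marginal cost: P = 213, giving Q = 22.
CS = ½·(268 − 213)·22 = 605; PS = (213 − 213)·22 = 0; TS = 605.
A monopolist chooses Q where MR = MC. MR = 268 − 5Q; setting this equal to 213 gives Q = 11 and P = 240.5.
CS = ½·(268 − 240.5)·11 = 151.25; PS = (240.5 − 213)·11 = 302.5; TS = 453.75.
Change in social welfare: 453.75 − 605 = −151.25.

TS falls by 151.25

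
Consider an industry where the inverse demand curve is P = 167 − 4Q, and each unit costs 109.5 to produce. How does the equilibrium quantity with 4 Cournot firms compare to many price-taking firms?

Cournot with 4 identical firms: the symmetric best-response condition is 167 − 20q = 109.5. Each firm produces q = 2.875, total output Q = 11.5, price P = 121.
Competitive firms price at marginal cost: P = 109.5, giving Q = 14.375.

Cournot: Q = 11.5; Competition: Q = 14.375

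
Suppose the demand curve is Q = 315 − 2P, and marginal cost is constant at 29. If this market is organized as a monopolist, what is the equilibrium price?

P = 93.25

Inverting demand: P = 157.5 − 0.5Q.
Monopoly sets MR = MC: 157.5 − Q = 29 ⇒ Q = 128.5, P = 157.5 − 0.5·128.5 = 93.25.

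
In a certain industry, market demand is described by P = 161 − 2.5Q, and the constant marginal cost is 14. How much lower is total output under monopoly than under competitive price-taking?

Competitive firms price at marginal cost: P = 14, giving Q = 58.8.
The monopolist equates marginal revenue to marginal cost: 161 − 5Q = 14, so Q = 29.4. From demand, P = 87.5.
Change in total output: 29.4 − 58.8 = −29.4.

Q falls by 29.4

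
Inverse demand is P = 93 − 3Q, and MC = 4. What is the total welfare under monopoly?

TS = 990.125

Monopoly sets MR = MC: 93 − 6Q = 4 ⇒ Q = 89/6, P = 93 − 3·89/6 = 48.5.
CS = ½·(93 − 48.5)·89/6 = 7921/24; PS = (48.5 − 4)·89/6 = 7921/12; TS = 990.125.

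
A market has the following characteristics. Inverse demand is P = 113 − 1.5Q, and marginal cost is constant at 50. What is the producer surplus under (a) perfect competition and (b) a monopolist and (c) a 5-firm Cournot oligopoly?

Competition: PS = 0; Monopoly: PS = 661.5; Cournot: PS = 367.5

Competitive firms price at marginal cost: P = 50, giving Q = 42.
PS = (50 − 50)·42 = 0.
A monopolist chooses Q where MR = MC. MR = 113 − 3Q; setting this equal to 50 gives Q = 21 and P = 81.5.
PS = (81.5 − 50)·21 = 661.5.
Cournot with 5 identical firms: the symmetric best-response condition is 113 − 9q = 50. Each firm produces q = 7, total output Q = 35, price P = 60.5.
PS = (60.5 − 50)·35 = 367.5.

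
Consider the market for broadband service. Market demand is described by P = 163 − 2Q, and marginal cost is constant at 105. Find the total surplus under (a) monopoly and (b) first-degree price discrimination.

A monopolist chooses Q where MR = MC. MR = 163 − 4Q; setting this equal to 105 gives Q = 14.5 and P = 134.
CS = ½·(163 − 134)·14.5 = 210.25; PS = (134 − 105)·14.5 = 420.5; TS = 630.75.
Under first-degree price discrimination the firm charges each unit its demand price and produces up to where P = MC, i.e. Q = 29. Consumer surplus is zero; producer surplus equals total surplus.
TS = 841 (equal to competitive TS).

Monopoly: TS = 630.75; Perfect PD: TS = 841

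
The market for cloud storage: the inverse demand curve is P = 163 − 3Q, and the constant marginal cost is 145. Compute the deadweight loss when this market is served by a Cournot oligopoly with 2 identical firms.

DWL = 6

Under competition P = MC = 145, so Q = (163 − 145)/3 = 6.
In a 2-firm Cournot equilibrium, symmetry and the first-order condition give q = (163 − 145)/(9) = 2. So Q = 4 and P = 151.
DWL is the triangle between Q = 4 and Q = 6: ½·(6 − 4)·(151 − 145) = 6.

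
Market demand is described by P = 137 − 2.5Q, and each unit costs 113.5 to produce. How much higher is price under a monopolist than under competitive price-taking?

Competitive firms price at marginal cost: P = 113.5, giving Q = 9.4.
The monopolist equates marginal revenue to marginal cost: 137 − 5Q = 113.5, so Q = 4.7. From demand, P = 125.25.
Change in price: 125.25 − 113.5 = 11.75.

P rises by 11.75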